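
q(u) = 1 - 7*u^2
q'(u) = -14*u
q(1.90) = -24.27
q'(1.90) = -26.60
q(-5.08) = -179.64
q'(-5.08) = 71.12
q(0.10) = 0.93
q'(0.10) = -1.40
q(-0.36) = 0.09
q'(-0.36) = 5.04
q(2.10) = -29.87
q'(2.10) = -29.40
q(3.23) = -72.03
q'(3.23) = -45.22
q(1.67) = -18.52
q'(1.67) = -23.38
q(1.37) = -12.14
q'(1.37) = -19.18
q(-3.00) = -62.00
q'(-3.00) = 42.00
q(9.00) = -566.00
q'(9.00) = -126.00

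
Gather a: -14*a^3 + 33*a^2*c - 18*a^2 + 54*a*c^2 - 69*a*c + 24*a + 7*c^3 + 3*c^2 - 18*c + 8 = -14*a^3 + a^2*(33*c - 18) + a*(54*c^2 - 69*c + 24) + 7*c^3 + 3*c^2 - 18*c + 8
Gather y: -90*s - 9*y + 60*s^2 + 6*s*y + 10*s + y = 60*s^2 - 80*s + y*(6*s - 8)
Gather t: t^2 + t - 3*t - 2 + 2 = t^2 - 2*t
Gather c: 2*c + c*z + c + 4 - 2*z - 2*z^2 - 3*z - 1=c*(z + 3) - 2*z^2 - 5*z + 3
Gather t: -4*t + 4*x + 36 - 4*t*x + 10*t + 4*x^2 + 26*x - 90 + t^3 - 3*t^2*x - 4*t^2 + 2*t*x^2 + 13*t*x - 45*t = t^3 + t^2*(-3*x - 4) + t*(2*x^2 + 9*x - 39) + 4*x^2 + 30*x - 54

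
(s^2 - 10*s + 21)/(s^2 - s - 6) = (s - 7)/(s + 2)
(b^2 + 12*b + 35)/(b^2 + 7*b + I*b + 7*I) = (b + 5)/(b + I)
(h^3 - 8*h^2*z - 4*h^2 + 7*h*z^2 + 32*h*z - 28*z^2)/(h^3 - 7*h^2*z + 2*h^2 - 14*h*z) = (h^2 - h*z - 4*h + 4*z)/(h*(h + 2))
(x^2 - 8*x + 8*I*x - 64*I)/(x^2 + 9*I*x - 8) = (x - 8)/(x + I)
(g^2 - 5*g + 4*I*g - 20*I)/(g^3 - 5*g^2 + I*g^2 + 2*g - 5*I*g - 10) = (g + 4*I)/(g^2 + I*g + 2)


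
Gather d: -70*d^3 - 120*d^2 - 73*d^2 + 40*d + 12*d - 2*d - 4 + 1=-70*d^3 - 193*d^2 + 50*d - 3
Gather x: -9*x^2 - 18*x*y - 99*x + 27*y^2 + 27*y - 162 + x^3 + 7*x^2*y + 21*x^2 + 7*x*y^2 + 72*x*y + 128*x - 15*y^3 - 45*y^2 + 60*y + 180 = x^3 + x^2*(7*y + 12) + x*(7*y^2 + 54*y + 29) - 15*y^3 - 18*y^2 + 87*y + 18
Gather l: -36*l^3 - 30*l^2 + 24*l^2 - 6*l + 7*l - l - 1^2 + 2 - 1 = -36*l^3 - 6*l^2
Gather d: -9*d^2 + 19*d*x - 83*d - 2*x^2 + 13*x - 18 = -9*d^2 + d*(19*x - 83) - 2*x^2 + 13*x - 18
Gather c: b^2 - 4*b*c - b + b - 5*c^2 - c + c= b^2 - 4*b*c - 5*c^2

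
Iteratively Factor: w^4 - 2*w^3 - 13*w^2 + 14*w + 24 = (w + 1)*(w^3 - 3*w^2 - 10*w + 24) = (w - 2)*(w + 1)*(w^2 - w - 12) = (w - 4)*(w - 2)*(w + 1)*(w + 3)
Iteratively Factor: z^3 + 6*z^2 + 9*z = (z)*(z^2 + 6*z + 9) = z*(z + 3)*(z + 3)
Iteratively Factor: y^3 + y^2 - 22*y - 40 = (y + 2)*(y^2 - y - 20) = (y - 5)*(y + 2)*(y + 4)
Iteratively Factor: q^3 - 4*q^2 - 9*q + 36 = (q - 3)*(q^2 - q - 12) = (q - 3)*(q + 3)*(q - 4)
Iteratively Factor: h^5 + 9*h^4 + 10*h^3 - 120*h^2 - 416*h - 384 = (h - 4)*(h^4 + 13*h^3 + 62*h^2 + 128*h + 96) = (h - 4)*(h + 2)*(h^3 + 11*h^2 + 40*h + 48) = (h - 4)*(h + 2)*(h + 4)*(h^2 + 7*h + 12) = (h - 4)*(h + 2)*(h + 4)^2*(h + 3)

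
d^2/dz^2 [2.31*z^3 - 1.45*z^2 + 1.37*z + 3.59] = 13.86*z - 2.9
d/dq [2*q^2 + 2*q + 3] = 4*q + 2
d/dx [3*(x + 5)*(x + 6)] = 6*x + 33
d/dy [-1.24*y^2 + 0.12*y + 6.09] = 0.12 - 2.48*y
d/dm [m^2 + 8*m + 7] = 2*m + 8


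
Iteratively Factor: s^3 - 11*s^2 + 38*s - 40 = (s - 4)*(s^2 - 7*s + 10) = (s - 4)*(s - 2)*(s - 5)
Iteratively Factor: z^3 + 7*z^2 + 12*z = (z + 3)*(z^2 + 4*z) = (z + 3)*(z + 4)*(z)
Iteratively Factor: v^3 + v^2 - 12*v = (v - 3)*(v^2 + 4*v) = (v - 3)*(v + 4)*(v)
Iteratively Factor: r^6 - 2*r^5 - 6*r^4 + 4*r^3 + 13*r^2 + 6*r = (r - 3)*(r^5 + r^4 - 3*r^3 - 5*r^2 - 2*r) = (r - 3)*(r - 2)*(r^4 + 3*r^3 + 3*r^2 + r) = (r - 3)*(r - 2)*(r + 1)*(r^3 + 2*r^2 + r) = (r - 3)*(r - 2)*(r + 1)^2*(r^2 + r) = (r - 3)*(r - 2)*(r + 1)^3*(r)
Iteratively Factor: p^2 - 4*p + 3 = (p - 3)*(p - 1)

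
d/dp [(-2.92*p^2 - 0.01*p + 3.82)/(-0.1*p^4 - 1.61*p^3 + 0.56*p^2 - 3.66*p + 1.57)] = (-0.584*p^5 - 4.7042*p^4 + 1.4958*p^3 + 29.1434*p^2 - 13.4472*p + 13.9655)/(0.01*p^8 + 0.322*p^7 + 2.4801*p^6 - 1.0712*p^5 + 11.7848*p^4 - 9.1546*p^3 + 15.154*p^2 - 11.4924*p + 2.4649)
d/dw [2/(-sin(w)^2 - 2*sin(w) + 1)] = 4*(sin(w) + 1)*cos(w)/(2*sin(w) - cos(w)^2)^2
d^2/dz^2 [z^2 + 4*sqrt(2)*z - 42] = 2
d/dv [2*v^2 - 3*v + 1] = 4*v - 3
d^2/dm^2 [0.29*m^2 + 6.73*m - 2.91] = 0.580000000000000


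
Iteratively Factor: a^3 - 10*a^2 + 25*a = (a - 5)*(a^2 - 5*a) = a*(a - 5)*(a - 5)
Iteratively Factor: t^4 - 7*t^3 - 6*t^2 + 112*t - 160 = (t - 4)*(t^3 - 3*t^2 - 18*t + 40) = (t - 4)*(t - 2)*(t^2 - t - 20) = (t - 4)*(t - 2)*(t + 4)*(t - 5)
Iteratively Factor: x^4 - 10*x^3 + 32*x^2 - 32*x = (x - 2)*(x^3 - 8*x^2 + 16*x) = (x - 4)*(x - 2)*(x^2 - 4*x) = x*(x - 4)*(x - 2)*(x - 4)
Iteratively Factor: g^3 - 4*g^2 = (g - 4)*(g^2) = g*(g - 4)*(g)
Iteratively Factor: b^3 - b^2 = (b - 1)*(b^2) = b*(b - 1)*(b)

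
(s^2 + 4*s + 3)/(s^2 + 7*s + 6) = (s + 3)/(s + 6)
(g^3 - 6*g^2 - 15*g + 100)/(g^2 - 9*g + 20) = (g^2 - g - 20)/(g - 4)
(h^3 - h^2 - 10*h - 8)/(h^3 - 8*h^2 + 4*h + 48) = (h + 1)/(h - 6)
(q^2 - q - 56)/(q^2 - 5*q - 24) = (q + 7)/(q + 3)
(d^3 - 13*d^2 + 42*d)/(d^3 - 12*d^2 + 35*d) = (d - 6)/(d - 5)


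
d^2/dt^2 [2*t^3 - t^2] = 12*t - 2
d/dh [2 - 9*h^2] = -18*h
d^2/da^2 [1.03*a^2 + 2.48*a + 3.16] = 2.06000000000000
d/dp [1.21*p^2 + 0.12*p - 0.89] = 2.42*p + 0.12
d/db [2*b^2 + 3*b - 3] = 4*b + 3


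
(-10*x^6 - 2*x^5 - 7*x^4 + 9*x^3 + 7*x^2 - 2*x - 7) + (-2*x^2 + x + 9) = -10*x^6 - 2*x^5 - 7*x^4 + 9*x^3 + 5*x^2 - x + 2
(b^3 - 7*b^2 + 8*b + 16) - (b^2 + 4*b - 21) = b^3 - 8*b^2 + 4*b + 37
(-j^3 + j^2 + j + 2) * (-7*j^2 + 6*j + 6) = 7*j^5 - 13*j^4 - 7*j^3 - 2*j^2 + 18*j + 12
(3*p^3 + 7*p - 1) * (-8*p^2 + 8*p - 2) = -24*p^5 + 24*p^4 - 62*p^3 + 64*p^2 - 22*p + 2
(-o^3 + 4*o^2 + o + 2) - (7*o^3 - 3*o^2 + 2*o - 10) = -8*o^3 + 7*o^2 - o + 12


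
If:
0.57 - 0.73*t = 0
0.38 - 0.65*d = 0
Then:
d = 0.58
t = 0.78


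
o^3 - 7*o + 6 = (o - 2)*(o - 1)*(o + 3)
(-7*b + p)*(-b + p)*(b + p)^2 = 7*b^4 + 6*b^3*p - 8*b^2*p^2 - 6*b*p^3 + p^4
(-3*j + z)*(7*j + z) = -21*j^2 + 4*j*z + z^2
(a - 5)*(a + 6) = a^2 + a - 30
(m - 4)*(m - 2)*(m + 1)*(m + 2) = m^4 - 3*m^3 - 8*m^2 + 12*m + 16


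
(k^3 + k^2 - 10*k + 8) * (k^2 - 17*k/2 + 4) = k^5 - 15*k^4/2 - 29*k^3/2 + 97*k^2 - 108*k + 32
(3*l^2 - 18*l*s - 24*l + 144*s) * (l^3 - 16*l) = 3*l^5 - 18*l^4*s - 24*l^4 + 144*l^3*s - 48*l^3 + 288*l^2*s + 384*l^2 - 2304*l*s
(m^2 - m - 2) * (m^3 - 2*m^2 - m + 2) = m^5 - 3*m^4 - m^3 + 7*m^2 - 4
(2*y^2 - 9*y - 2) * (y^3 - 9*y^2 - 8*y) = 2*y^5 - 27*y^4 + 63*y^3 + 90*y^2 + 16*y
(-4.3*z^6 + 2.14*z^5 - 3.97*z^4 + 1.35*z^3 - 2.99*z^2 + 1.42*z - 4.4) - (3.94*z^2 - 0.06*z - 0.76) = -4.3*z^6 + 2.14*z^5 - 3.97*z^4 + 1.35*z^3 - 6.93*z^2 + 1.48*z - 3.64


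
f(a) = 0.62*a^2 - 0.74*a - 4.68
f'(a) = 1.24*a - 0.74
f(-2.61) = 1.47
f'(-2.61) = -3.98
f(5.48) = 9.88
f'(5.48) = 6.06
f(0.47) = -4.89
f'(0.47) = -0.16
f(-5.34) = 16.95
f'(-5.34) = -7.36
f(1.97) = -3.73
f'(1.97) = 1.70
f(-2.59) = 1.40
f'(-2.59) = -3.95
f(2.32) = -3.06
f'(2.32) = 2.14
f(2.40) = -2.88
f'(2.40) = 2.24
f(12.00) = 75.72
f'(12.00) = 14.14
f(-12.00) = 93.48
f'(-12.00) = -15.62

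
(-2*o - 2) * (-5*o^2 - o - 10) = 10*o^3 + 12*o^2 + 22*o + 20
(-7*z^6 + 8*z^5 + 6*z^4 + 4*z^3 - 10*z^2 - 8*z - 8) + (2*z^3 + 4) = -7*z^6 + 8*z^5 + 6*z^4 + 6*z^3 - 10*z^2 - 8*z - 4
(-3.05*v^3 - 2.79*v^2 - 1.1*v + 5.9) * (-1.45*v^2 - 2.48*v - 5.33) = 4.4225*v^5 + 11.6095*v^4 + 24.7707*v^3 + 9.0437*v^2 - 8.769*v - 31.447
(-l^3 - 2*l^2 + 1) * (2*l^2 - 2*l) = -2*l^5 - 2*l^4 + 4*l^3 + 2*l^2 - 2*l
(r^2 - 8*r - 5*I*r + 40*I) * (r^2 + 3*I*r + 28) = r^4 - 8*r^3 - 2*I*r^3 + 43*r^2 + 16*I*r^2 - 344*r - 140*I*r + 1120*I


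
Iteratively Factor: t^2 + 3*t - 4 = (t + 4)*(t - 1)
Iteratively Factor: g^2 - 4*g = (g - 4)*(g)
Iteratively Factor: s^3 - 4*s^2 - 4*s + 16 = (s + 2)*(s^2 - 6*s + 8) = (s - 2)*(s + 2)*(s - 4)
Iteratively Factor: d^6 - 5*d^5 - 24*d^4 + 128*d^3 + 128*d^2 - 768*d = (d - 4)*(d^5 - d^4 - 28*d^3 + 16*d^2 + 192*d) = (d - 4)*(d + 4)*(d^4 - 5*d^3 - 8*d^2 + 48*d) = (d - 4)^2*(d + 4)*(d^3 - d^2 - 12*d) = (d - 4)^3*(d + 4)*(d^2 + 3*d) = d*(d - 4)^3*(d + 4)*(d + 3)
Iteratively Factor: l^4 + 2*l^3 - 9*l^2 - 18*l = (l + 2)*(l^3 - 9*l) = (l + 2)*(l + 3)*(l^2 - 3*l) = l*(l + 2)*(l + 3)*(l - 3)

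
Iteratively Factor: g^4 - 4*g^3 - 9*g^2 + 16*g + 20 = (g - 5)*(g^3 + g^2 - 4*g - 4) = (g - 5)*(g + 2)*(g^2 - g - 2) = (g - 5)*(g - 2)*(g + 2)*(g + 1)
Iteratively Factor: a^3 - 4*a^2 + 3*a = (a - 1)*(a^2 - 3*a) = a*(a - 1)*(a - 3)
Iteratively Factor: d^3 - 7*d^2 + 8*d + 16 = (d - 4)*(d^2 - 3*d - 4) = (d - 4)^2*(d + 1)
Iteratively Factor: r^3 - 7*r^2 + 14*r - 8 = (r - 4)*(r^2 - 3*r + 2) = (r - 4)*(r - 2)*(r - 1)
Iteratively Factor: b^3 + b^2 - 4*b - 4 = (b + 1)*(b^2 - 4) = (b - 2)*(b + 1)*(b + 2)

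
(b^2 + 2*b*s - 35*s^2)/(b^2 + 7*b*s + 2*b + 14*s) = (b - 5*s)/(b + 2)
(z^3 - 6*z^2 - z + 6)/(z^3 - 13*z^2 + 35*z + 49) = (z^2 - 7*z + 6)/(z^2 - 14*z + 49)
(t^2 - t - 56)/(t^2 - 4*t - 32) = (t + 7)/(t + 4)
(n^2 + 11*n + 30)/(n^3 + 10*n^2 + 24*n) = (n + 5)/(n*(n + 4))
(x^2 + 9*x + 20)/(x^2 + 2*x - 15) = (x + 4)/(x - 3)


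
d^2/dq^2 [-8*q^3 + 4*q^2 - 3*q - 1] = 8 - 48*q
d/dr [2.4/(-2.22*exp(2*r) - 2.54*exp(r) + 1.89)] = (10.656*exp(r) + 6.096)*exp(r)/(2.22*exp(2*r) + 2.54*exp(r) - 1.89)^2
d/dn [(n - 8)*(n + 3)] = 2*n - 5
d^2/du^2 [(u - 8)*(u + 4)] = 2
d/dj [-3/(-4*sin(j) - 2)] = -3*cos(j)/(2*sin(j) + 1)^2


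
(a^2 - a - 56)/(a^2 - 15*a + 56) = (a + 7)/(a - 7)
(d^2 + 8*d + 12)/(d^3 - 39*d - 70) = (d + 6)/(d^2 - 2*d - 35)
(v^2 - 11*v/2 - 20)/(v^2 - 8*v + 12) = (v^2 - 11*v/2 - 20)/(v^2 - 8*v + 12)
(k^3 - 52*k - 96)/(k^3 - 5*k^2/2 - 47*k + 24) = 2*(k + 2)/(2*k - 1)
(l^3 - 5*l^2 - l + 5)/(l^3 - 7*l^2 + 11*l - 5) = (l + 1)/(l - 1)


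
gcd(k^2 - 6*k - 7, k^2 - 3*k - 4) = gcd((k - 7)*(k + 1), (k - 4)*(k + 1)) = k + 1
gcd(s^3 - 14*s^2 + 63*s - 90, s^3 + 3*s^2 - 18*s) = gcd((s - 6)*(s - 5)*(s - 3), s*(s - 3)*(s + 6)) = s - 3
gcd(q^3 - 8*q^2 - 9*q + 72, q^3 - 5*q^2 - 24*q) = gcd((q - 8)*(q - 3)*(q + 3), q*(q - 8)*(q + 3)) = q^2 - 5*q - 24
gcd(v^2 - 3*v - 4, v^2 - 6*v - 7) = v + 1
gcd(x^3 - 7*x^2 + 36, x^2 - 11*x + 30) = x - 6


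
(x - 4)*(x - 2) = x^2 - 6*x + 8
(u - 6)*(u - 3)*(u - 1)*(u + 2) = u^4 - 8*u^3 + 7*u^2 + 36*u - 36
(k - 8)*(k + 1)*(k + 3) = k^3 - 4*k^2 - 29*k - 24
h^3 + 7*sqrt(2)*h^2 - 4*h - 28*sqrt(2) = (h - 2)*(h + 2)*(h + 7*sqrt(2))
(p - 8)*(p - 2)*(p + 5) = p^3 - 5*p^2 - 34*p + 80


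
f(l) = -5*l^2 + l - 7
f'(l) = 1 - 10*l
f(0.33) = -7.21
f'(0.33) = -2.30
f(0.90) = -10.15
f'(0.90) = -8.00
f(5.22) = -138.02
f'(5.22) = -51.20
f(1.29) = -14.03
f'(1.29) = -11.90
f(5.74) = -166.00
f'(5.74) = -56.40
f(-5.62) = -170.54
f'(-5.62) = 57.20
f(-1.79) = -24.81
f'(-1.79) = 18.90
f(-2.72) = -46.71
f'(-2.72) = 28.20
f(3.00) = -49.00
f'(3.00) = -29.00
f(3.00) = -49.00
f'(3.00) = -29.00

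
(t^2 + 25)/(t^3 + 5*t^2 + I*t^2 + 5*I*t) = (t^2 + 25)/(t*(t^2 + t*(5 + I) + 5*I))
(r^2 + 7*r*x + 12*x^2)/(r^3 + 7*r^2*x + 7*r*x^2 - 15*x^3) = (-r - 4*x)/(-r^2 - 4*r*x + 5*x^2)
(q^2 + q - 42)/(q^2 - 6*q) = (q + 7)/q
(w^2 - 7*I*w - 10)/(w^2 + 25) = (w - 2*I)/(w + 5*I)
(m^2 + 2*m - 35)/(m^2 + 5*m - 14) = (m - 5)/(m - 2)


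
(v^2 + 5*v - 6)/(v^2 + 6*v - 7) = (v + 6)/(v + 7)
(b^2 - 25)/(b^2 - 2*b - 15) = (b + 5)/(b + 3)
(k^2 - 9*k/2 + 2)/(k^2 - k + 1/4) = 2*(k - 4)/(2*k - 1)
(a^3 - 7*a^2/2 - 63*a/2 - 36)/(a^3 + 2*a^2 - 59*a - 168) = (a + 3/2)/(a + 7)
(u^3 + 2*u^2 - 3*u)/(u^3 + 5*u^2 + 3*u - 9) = u/(u + 3)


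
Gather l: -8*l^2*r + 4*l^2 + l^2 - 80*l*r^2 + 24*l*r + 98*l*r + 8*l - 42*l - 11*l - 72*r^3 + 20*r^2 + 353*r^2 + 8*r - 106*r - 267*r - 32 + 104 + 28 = l^2*(5 - 8*r) + l*(-80*r^2 + 122*r - 45) - 72*r^3 + 373*r^2 - 365*r + 100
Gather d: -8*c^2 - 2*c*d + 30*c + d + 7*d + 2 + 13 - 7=-8*c^2 + 30*c + d*(8 - 2*c) + 8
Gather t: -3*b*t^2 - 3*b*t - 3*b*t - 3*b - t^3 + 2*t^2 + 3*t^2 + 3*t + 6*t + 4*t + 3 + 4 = -3*b - t^3 + t^2*(5 - 3*b) + t*(13 - 6*b) + 7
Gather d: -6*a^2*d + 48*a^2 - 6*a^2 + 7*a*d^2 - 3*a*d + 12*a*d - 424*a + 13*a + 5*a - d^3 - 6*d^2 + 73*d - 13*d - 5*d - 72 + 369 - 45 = 42*a^2 - 406*a - d^3 + d^2*(7*a - 6) + d*(-6*a^2 + 9*a + 55) + 252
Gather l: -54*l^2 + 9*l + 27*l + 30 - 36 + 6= -54*l^2 + 36*l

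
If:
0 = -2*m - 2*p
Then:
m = -p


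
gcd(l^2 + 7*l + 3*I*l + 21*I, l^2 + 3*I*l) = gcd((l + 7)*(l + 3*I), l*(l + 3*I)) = l + 3*I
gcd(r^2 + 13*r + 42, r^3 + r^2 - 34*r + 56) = r + 7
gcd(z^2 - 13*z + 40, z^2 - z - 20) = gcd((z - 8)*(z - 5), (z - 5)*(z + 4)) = z - 5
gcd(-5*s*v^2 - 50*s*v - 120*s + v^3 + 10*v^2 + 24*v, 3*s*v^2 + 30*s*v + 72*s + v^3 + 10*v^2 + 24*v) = v^2 + 10*v + 24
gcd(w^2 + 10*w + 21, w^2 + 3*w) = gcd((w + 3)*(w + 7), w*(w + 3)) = w + 3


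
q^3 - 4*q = q*(q - 2)*(q + 2)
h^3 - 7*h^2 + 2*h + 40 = (h - 5)*(h - 4)*(h + 2)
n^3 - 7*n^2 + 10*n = n*(n - 5)*(n - 2)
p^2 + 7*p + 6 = (p + 1)*(p + 6)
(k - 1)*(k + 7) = k^2 + 6*k - 7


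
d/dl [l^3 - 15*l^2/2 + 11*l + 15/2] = 3*l^2 - 15*l + 11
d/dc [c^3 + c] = 3*c^2 + 1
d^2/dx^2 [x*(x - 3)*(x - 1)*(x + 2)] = 12*x^2 - 12*x - 10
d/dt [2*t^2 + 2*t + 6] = 4*t + 2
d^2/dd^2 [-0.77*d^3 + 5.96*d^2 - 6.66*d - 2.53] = 11.92 - 4.62*d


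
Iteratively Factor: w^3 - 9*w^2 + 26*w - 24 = (w - 2)*(w^2 - 7*w + 12) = (w - 3)*(w - 2)*(w - 4)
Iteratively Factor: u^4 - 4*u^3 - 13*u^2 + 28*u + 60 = (u + 2)*(u^3 - 6*u^2 - u + 30) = (u - 5)*(u + 2)*(u^2 - u - 6) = (u - 5)*(u + 2)^2*(u - 3)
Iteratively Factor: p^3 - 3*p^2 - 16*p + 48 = (p + 4)*(p^2 - 7*p + 12) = (p - 4)*(p + 4)*(p - 3)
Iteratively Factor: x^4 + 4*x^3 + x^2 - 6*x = (x + 3)*(x^3 + x^2 - 2*x) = (x + 2)*(x + 3)*(x^2 - x) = x*(x + 2)*(x + 3)*(x - 1)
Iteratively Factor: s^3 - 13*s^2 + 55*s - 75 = (s - 5)*(s^2 - 8*s + 15) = (s - 5)^2*(s - 3)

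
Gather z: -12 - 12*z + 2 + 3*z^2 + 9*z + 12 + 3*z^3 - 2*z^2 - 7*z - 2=3*z^3 + z^2 - 10*z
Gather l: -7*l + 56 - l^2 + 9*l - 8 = -l^2 + 2*l + 48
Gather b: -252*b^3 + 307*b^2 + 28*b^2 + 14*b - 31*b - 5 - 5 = -252*b^3 + 335*b^2 - 17*b - 10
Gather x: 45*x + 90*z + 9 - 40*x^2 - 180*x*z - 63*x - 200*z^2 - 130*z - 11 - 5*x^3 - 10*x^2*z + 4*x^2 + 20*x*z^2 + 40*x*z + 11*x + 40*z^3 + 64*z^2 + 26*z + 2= -5*x^3 + x^2*(-10*z - 36) + x*(20*z^2 - 140*z - 7) + 40*z^3 - 136*z^2 - 14*z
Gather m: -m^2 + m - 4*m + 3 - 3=-m^2 - 3*m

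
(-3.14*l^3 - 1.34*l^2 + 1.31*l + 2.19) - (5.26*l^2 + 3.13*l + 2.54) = -3.14*l^3 - 6.6*l^2 - 1.82*l - 0.35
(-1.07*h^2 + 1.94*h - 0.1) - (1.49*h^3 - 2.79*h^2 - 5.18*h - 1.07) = -1.49*h^3 + 1.72*h^2 + 7.12*h + 0.97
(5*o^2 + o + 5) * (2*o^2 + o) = 10*o^4 + 7*o^3 + 11*o^2 + 5*o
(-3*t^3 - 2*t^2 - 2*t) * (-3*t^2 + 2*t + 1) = 9*t^5 - t^3 - 6*t^2 - 2*t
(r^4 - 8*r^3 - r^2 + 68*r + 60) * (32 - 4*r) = -4*r^5 + 64*r^4 - 252*r^3 - 304*r^2 + 1936*r + 1920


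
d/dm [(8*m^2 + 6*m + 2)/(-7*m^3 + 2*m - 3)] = 2*(28*m^4 + 42*m^3 + 29*m^2 - 24*m - 11)/(49*m^6 - 28*m^4 + 42*m^3 + 4*m^2 - 12*m + 9)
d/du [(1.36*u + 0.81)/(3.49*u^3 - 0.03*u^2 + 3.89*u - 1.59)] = (-9.4928*u^3 - 8.4399*u^2 + 0.0486000000000004*u - 5.3133)/(12.1801*u^6 - 0.2094*u^5 + 27.1531*u^4 - 11.3316*u^3 + 15.2275*u^2 - 12.3702*u + 2.5281)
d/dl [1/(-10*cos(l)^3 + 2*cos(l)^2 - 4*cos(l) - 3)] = 2*(-15*cos(l)^2 + 2*cos(l) - 2)*sin(l)/(10*cos(l)^3 - 2*cos(l)^2 + 4*cos(l) + 3)^2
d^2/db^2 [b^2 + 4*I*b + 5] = 2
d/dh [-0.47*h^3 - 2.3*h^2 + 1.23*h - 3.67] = -1.41*h^2 - 4.6*h + 1.23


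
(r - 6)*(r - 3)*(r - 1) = r^3 - 10*r^2 + 27*r - 18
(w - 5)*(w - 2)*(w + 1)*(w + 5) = w^4 - w^3 - 27*w^2 + 25*w + 50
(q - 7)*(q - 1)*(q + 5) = q^3 - 3*q^2 - 33*q + 35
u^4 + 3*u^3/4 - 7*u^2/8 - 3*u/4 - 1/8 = (u - 1)*(u + 1/4)*(u + 1/2)*(u + 1)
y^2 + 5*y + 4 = (y + 1)*(y + 4)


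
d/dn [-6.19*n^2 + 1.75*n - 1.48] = 1.75 - 12.38*n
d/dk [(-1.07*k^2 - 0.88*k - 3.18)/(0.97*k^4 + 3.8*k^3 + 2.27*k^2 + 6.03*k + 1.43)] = (2.0758*k^5 + 6.6268*k^4 + 19.0264*k^3 + 31.7975*k^2 + 11.377*k + 17.917)/(0.9409*k^8 + 7.372*k^7 + 18.8438*k^6 + 28.9502*k^5 + 53.7551*k^4 + 38.2442*k^3 + 42.8531*k^2 + 17.2458*k + 2.0449)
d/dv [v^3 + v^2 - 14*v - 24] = 3*v^2 + 2*v - 14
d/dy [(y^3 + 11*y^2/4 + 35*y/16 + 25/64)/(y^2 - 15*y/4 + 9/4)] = (256*y^4 - 1920*y^3 - 1472*y^2 + 2968*y + 1635)/(16*(16*y^4 - 120*y^3 + 297*y^2 - 270*y + 81))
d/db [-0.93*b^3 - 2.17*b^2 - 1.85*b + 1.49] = -2.79*b^2 - 4.34*b - 1.85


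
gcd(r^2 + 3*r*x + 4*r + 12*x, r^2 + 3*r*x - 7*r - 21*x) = r + 3*x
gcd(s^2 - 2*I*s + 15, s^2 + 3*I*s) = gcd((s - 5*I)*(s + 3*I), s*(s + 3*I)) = s + 3*I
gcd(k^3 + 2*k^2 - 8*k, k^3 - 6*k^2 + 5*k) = k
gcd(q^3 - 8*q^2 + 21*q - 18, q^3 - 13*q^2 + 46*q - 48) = q^2 - 5*q + 6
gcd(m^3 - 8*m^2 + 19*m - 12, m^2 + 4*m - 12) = 1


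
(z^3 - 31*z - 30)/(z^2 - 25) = (z^2 - 5*z - 6)/(z - 5)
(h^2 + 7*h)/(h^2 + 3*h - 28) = h/(h - 4)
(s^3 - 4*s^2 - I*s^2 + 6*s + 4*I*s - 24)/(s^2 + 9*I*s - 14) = (s^2 - s*(4 + 3*I) + 12*I)/(s + 7*I)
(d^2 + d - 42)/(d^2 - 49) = (d - 6)/(d - 7)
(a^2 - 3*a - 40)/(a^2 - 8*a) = (a + 5)/a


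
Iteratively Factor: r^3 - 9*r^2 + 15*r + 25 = (r - 5)*(r^2 - 4*r - 5) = (r - 5)*(r + 1)*(r - 5)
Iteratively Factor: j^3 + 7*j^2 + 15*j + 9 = (j + 1)*(j^2 + 6*j + 9) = (j + 1)*(j + 3)*(j + 3)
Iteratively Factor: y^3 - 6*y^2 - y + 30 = (y - 5)*(y^2 - y - 6) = (y - 5)*(y + 2)*(y - 3)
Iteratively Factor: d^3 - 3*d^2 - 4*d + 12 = (d - 3)*(d^2 - 4) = (d - 3)*(d - 2)*(d + 2)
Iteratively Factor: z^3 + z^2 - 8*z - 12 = (z + 2)*(z^2 - z - 6) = (z - 3)*(z + 2)*(z + 2)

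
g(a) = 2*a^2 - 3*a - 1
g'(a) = 4*a - 3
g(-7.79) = 143.74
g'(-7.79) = -34.16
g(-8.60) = 172.72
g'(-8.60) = -37.40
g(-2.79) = 22.94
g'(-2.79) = -14.16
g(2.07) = 1.36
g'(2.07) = 5.28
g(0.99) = -2.01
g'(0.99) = 0.96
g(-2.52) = 19.26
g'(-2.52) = -13.08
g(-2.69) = 21.54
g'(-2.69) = -13.76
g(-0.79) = 2.62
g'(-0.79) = -6.16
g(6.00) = 53.00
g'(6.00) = 21.00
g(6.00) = 53.00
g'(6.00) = 21.00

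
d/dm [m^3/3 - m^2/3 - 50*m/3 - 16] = m^2 - 2*m/3 - 50/3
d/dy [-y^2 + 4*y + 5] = 4 - 2*y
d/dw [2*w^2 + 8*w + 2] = 4*w + 8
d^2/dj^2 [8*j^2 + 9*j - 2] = 16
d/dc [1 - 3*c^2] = -6*c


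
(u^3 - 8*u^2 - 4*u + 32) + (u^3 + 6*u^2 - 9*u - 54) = 2*u^3 - 2*u^2 - 13*u - 22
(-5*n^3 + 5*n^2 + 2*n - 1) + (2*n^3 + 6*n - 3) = -3*n^3 + 5*n^2 + 8*n - 4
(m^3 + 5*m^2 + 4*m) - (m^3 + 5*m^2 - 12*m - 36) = 16*m + 36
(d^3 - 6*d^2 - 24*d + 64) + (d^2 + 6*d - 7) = d^3 - 5*d^2 - 18*d + 57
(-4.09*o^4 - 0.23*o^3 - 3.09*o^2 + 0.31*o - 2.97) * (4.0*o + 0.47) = -16.36*o^5 - 2.8423*o^4 - 12.4681*o^3 - 0.2123*o^2 - 11.7343*o - 1.3959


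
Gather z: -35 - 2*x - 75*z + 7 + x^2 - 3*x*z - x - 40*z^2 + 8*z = x^2 - 3*x - 40*z^2 + z*(-3*x - 67) - 28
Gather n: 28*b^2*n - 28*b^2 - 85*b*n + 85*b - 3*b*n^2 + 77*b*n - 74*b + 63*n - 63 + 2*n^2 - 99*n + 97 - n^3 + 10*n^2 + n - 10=-28*b^2 + 11*b - n^3 + n^2*(12 - 3*b) + n*(28*b^2 - 8*b - 35) + 24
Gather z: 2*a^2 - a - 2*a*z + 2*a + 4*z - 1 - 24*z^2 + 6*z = 2*a^2 + a - 24*z^2 + z*(10 - 2*a) - 1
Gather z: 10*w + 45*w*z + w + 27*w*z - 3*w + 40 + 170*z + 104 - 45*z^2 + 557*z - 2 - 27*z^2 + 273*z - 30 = 8*w - 72*z^2 + z*(72*w + 1000) + 112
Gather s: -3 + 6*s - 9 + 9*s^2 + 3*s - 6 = 9*s^2 + 9*s - 18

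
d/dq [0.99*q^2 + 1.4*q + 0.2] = 1.98*q + 1.4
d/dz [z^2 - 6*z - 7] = 2*z - 6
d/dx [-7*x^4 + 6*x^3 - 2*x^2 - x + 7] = -28*x^3 + 18*x^2 - 4*x - 1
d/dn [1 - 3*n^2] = -6*n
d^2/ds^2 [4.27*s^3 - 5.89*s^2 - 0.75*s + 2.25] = 25.62*s - 11.78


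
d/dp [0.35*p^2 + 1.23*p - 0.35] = 0.7*p + 1.23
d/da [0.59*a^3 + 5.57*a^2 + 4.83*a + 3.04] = 1.77*a^2 + 11.14*a + 4.83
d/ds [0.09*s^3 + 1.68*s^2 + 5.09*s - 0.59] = 0.27*s^2 + 3.36*s + 5.09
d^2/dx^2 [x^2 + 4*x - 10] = 2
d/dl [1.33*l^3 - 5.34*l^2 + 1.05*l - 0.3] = 3.99*l^2 - 10.68*l + 1.05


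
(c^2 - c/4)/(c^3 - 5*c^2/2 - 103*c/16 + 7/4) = 4*c/(4*c^2 - 9*c - 28)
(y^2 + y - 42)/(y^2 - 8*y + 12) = (y + 7)/(y - 2)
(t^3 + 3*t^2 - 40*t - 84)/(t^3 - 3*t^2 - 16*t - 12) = (t + 7)/(t + 1)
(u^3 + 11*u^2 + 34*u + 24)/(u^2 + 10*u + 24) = u + 1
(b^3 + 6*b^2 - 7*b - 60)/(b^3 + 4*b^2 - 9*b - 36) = (b + 5)/(b + 3)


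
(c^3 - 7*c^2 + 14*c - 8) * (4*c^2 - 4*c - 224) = 4*c^5 - 32*c^4 - 140*c^3 + 1480*c^2 - 3104*c + 1792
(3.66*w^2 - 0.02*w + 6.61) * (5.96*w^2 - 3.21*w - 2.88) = 21.8136*w^4 - 11.8678*w^3 + 28.919*w^2 - 21.1605*w - 19.0368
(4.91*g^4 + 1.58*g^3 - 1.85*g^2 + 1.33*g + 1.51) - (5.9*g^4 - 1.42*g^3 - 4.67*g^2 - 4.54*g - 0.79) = -0.99*g^4 + 3.0*g^3 + 2.82*g^2 + 5.87*g + 2.3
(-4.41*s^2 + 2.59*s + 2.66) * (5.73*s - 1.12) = -25.2693*s^3 + 19.7799*s^2 + 12.341*s - 2.9792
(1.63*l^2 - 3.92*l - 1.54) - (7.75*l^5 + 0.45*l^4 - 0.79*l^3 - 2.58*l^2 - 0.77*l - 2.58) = -7.75*l^5 - 0.45*l^4 + 0.79*l^3 + 4.21*l^2 - 3.15*l + 1.04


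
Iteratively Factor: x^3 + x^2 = (x)*(x^2 + x) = x^2*(x + 1)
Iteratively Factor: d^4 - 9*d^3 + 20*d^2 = (d)*(d^3 - 9*d^2 + 20*d) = d^2*(d^2 - 9*d + 20) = d^2*(d - 5)*(d - 4)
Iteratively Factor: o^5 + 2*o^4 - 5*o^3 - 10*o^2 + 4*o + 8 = (o + 2)*(o^4 - 5*o^2 + 4) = (o + 1)*(o + 2)*(o^3 - o^2 - 4*o + 4) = (o - 2)*(o + 1)*(o + 2)*(o^2 + o - 2) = (o - 2)*(o - 1)*(o + 1)*(o + 2)*(o + 2)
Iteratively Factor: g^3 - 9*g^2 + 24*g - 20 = (g - 5)*(g^2 - 4*g + 4) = (g - 5)*(g - 2)*(g - 2)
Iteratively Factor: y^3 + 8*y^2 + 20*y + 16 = (y + 2)*(y^2 + 6*y + 8) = (y + 2)*(y + 4)*(y + 2)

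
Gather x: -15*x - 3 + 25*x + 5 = 10*x + 2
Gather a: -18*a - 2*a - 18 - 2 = -20*a - 20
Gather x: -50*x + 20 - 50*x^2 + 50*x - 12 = 8 - 50*x^2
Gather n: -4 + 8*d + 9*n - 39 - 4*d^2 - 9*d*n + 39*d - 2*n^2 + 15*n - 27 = -4*d^2 + 47*d - 2*n^2 + n*(24 - 9*d) - 70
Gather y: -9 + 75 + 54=120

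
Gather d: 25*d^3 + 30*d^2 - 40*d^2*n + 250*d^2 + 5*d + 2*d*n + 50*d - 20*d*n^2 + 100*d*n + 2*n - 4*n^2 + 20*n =25*d^3 + d^2*(280 - 40*n) + d*(-20*n^2 + 102*n + 55) - 4*n^2 + 22*n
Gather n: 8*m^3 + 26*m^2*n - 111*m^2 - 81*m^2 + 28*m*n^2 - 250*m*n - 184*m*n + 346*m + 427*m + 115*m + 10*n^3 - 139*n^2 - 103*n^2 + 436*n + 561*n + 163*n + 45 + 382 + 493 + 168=8*m^3 - 192*m^2 + 888*m + 10*n^3 + n^2*(28*m - 242) + n*(26*m^2 - 434*m + 1160) + 1088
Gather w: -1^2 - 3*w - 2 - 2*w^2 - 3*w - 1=-2*w^2 - 6*w - 4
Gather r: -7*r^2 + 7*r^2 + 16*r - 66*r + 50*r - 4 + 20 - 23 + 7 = 0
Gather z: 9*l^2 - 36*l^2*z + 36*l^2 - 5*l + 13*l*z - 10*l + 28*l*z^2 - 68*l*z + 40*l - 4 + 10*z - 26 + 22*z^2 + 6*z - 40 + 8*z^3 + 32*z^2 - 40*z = 45*l^2 + 25*l + 8*z^3 + z^2*(28*l + 54) + z*(-36*l^2 - 55*l - 24) - 70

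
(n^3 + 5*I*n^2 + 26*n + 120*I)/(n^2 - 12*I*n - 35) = (n^2 + 10*I*n - 24)/(n - 7*I)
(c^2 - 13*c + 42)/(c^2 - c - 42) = (c - 6)/(c + 6)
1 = 1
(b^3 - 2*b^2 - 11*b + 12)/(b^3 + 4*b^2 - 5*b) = (b^2 - b - 12)/(b*(b + 5))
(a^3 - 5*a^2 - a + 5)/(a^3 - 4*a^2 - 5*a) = (a - 1)/a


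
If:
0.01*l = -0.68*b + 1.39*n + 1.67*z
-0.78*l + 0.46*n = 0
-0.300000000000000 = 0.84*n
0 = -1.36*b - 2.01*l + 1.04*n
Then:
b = 0.04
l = -0.21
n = -0.36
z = 0.31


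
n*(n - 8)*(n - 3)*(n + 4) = n^4 - 7*n^3 - 20*n^2 + 96*n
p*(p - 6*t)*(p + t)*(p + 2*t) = p^4 - 3*p^3*t - 16*p^2*t^2 - 12*p*t^3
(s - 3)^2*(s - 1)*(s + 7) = s^4 - 34*s^2 + 96*s - 63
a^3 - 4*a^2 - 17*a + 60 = (a - 5)*(a - 3)*(a + 4)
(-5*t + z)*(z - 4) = -5*t*z + 20*t + z^2 - 4*z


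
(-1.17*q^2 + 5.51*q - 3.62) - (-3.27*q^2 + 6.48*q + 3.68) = 2.1*q^2 - 0.970000000000001*q - 7.3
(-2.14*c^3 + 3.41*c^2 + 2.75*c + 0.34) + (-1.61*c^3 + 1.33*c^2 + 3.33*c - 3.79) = -3.75*c^3 + 4.74*c^2 + 6.08*c - 3.45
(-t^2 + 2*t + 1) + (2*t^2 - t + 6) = t^2 + t + 7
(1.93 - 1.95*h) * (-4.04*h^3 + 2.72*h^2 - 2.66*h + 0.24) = 7.878*h^4 - 13.1012*h^3 + 10.4366*h^2 - 5.6018*h + 0.4632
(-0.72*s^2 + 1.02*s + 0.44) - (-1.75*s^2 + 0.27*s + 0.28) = 1.03*s^2 + 0.75*s + 0.16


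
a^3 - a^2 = a^2*(a - 1)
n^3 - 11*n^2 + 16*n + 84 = (n - 7)*(n - 6)*(n + 2)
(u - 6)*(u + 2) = u^2 - 4*u - 12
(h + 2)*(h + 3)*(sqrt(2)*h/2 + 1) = sqrt(2)*h^3/2 + h^2 + 5*sqrt(2)*h^2/2 + 3*sqrt(2)*h + 5*h + 6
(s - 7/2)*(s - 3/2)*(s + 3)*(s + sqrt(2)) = s^4 - 2*s^3 + sqrt(2)*s^3 - 39*s^2/4 - 2*sqrt(2)*s^2 - 39*sqrt(2)*s/4 + 63*s/4 + 63*sqrt(2)/4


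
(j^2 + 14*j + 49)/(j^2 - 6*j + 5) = (j^2 + 14*j + 49)/(j^2 - 6*j + 5)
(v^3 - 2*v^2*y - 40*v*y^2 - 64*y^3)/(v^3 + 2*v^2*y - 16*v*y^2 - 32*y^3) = (-v + 8*y)/(-v + 4*y)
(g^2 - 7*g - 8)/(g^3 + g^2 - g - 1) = (g - 8)/(g^2 - 1)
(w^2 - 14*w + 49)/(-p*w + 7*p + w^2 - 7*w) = (7 - w)/(p - w)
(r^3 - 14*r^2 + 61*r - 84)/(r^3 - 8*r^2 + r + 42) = (r - 4)/(r + 2)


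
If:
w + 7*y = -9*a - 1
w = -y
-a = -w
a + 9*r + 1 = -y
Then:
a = -1/3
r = -1/9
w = -1/3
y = 1/3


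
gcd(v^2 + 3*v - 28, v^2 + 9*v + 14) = v + 7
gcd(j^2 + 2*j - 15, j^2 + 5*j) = j + 5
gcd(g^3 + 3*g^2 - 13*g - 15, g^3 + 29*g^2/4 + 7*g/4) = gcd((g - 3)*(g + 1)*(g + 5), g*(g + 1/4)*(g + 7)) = 1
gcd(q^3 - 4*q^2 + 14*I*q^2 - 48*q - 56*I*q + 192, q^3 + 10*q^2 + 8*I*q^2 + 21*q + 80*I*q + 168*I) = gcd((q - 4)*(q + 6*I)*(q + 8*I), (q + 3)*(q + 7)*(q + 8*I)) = q + 8*I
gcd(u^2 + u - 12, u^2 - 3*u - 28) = u + 4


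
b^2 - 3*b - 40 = (b - 8)*(b + 5)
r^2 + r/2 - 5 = (r - 2)*(r + 5/2)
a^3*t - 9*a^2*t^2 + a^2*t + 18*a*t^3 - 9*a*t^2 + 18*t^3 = (a - 6*t)*(a - 3*t)*(a*t + t)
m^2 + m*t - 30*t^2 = (m - 5*t)*(m + 6*t)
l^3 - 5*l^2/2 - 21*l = l*(l - 6)*(l + 7/2)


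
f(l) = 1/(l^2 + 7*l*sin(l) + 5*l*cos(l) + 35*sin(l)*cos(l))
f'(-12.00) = 0.01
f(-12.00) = 0.02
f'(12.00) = -0.00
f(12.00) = 0.01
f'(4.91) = -0.02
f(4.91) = -0.09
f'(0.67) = -0.04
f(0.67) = 0.04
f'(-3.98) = -0.29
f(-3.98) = -0.11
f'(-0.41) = -0.12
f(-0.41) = -0.07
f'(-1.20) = 1.86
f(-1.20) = -0.21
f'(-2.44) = 0.00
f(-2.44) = 0.02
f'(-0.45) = -0.09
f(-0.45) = -0.07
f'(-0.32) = -0.22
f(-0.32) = -0.09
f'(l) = (5*l*sin(l) - 7*l*cos(l) - 2*l + 35*sin(l)^2 - 7*sin(l) - 35*cos(l)^2 - 5*cos(l))/(l^2 + 7*l*sin(l) + 5*l*cos(l) + 35*sin(l)*cos(l))^2 = (5*l*sin(l) - 7*l*cos(l) - 2*l - 7*sin(l) - 5*cos(l) - 35*cos(2*l))/((l + 7*sin(l))^2*(l + 5*cos(l))^2)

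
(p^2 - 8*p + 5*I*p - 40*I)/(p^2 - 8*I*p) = (p^2 + p*(-8 + 5*I) - 40*I)/(p*(p - 8*I))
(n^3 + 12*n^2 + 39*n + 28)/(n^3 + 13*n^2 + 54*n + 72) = (n^2 + 8*n + 7)/(n^2 + 9*n + 18)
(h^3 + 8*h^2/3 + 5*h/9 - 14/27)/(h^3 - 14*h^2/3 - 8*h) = (-27*h^3 - 72*h^2 - 15*h + 14)/(9*h*(-3*h^2 + 14*h + 24))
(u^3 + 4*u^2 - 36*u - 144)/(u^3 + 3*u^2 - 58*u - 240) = (u^2 - 2*u - 24)/(u^2 - 3*u - 40)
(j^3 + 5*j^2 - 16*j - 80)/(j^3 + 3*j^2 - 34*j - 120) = (j - 4)/(j - 6)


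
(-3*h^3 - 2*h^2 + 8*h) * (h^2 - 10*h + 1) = -3*h^5 + 28*h^4 + 25*h^3 - 82*h^2 + 8*h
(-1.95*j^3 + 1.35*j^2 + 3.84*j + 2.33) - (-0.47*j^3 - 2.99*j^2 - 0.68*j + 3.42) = -1.48*j^3 + 4.34*j^2 + 4.52*j - 1.09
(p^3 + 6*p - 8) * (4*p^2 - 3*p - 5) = 4*p^5 - 3*p^4 + 19*p^3 - 50*p^2 - 6*p + 40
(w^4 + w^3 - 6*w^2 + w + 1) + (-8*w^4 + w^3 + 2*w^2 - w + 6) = -7*w^4 + 2*w^3 - 4*w^2 + 7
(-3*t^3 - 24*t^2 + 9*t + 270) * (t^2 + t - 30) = -3*t^5 - 27*t^4 + 75*t^3 + 999*t^2 - 8100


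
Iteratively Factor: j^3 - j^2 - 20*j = (j - 5)*(j^2 + 4*j) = (j - 5)*(j + 4)*(j)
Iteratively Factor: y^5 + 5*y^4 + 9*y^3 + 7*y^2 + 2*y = (y)*(y^4 + 5*y^3 + 9*y^2 + 7*y + 2) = y*(y + 2)*(y^3 + 3*y^2 + 3*y + 1) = y*(y + 1)*(y + 2)*(y^2 + 2*y + 1) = y*(y + 1)^2*(y + 2)*(y + 1)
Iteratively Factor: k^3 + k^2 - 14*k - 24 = (k + 3)*(k^2 - 2*k - 8) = (k + 2)*(k + 3)*(k - 4)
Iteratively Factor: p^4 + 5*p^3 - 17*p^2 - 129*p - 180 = (p - 5)*(p^3 + 10*p^2 + 33*p + 36) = (p - 5)*(p + 3)*(p^2 + 7*p + 12) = (p - 5)*(p + 3)*(p + 4)*(p + 3)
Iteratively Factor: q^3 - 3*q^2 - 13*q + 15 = (q - 5)*(q^2 + 2*q - 3) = (q - 5)*(q - 1)*(q + 3)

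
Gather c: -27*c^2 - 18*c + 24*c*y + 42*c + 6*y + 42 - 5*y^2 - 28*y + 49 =-27*c^2 + c*(24*y + 24) - 5*y^2 - 22*y + 91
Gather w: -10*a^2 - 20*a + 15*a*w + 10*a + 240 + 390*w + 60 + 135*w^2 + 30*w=-10*a^2 - 10*a + 135*w^2 + w*(15*a + 420) + 300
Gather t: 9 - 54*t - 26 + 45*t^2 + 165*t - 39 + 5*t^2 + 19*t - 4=50*t^2 + 130*t - 60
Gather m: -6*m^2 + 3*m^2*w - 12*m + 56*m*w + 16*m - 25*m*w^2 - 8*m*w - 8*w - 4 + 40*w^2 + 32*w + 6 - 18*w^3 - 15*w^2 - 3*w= m^2*(3*w - 6) + m*(-25*w^2 + 48*w + 4) - 18*w^3 + 25*w^2 + 21*w + 2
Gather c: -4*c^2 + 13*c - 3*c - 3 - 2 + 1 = -4*c^2 + 10*c - 4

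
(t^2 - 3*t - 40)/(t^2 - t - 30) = (t - 8)/(t - 6)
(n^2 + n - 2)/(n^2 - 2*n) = (n^2 + n - 2)/(n*(n - 2))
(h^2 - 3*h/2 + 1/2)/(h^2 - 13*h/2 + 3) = (h - 1)/(h - 6)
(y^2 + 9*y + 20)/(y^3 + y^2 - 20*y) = (y + 4)/(y*(y - 4))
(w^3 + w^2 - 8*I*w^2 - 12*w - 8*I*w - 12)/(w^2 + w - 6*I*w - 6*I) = w - 2*I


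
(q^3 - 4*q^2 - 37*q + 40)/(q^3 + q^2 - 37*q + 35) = (q^2 - 3*q - 40)/(q^2 + 2*q - 35)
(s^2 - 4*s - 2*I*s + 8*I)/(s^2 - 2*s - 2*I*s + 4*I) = (s - 4)/(s - 2)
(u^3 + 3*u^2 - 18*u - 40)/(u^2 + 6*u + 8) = (u^2 + u - 20)/(u + 4)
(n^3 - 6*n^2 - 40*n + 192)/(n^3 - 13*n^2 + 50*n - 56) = (n^2 - 2*n - 48)/(n^2 - 9*n + 14)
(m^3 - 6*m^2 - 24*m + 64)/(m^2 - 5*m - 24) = (m^2 + 2*m - 8)/(m + 3)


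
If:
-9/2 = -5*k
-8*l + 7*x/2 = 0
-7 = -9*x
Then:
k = 9/10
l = 49/144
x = 7/9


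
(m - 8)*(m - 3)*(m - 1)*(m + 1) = m^4 - 11*m^3 + 23*m^2 + 11*m - 24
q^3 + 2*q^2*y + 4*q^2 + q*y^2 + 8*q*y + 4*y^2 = (q + 4)*(q + y)^2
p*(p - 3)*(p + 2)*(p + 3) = p^4 + 2*p^3 - 9*p^2 - 18*p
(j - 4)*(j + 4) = j^2 - 16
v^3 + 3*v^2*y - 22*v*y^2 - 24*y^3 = (v - 4*y)*(v + y)*(v + 6*y)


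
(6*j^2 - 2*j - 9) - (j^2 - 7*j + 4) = 5*j^2 + 5*j - 13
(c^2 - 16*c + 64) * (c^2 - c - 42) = c^4 - 17*c^3 + 38*c^2 + 608*c - 2688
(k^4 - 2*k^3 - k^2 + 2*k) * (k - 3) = k^5 - 5*k^4 + 5*k^3 + 5*k^2 - 6*k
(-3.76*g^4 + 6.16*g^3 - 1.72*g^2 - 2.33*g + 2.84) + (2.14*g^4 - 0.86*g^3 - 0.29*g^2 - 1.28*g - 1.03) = -1.62*g^4 + 5.3*g^3 - 2.01*g^2 - 3.61*g + 1.81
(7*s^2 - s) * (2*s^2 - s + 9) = 14*s^4 - 9*s^3 + 64*s^2 - 9*s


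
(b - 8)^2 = b^2 - 16*b + 64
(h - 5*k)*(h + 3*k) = h^2 - 2*h*k - 15*k^2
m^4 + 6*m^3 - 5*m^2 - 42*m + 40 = (m - 2)*(m - 1)*(m + 4)*(m + 5)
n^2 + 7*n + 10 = (n + 2)*(n + 5)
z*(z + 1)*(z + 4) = z^3 + 5*z^2 + 4*z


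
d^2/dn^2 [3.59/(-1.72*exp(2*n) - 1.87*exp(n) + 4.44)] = (-3.59*(3.44*exp(n) + 1.87)*(6.88*exp(n) + 3.74)*exp(n) + (24.6992*exp(n) + 6.7133)*(1.72*exp(2*n) + 1.87*exp(n) - 4.44))*exp(n)/(1.72*exp(2*n) + 1.87*exp(n) - 4.44)^3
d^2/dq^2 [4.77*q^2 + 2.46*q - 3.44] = 9.54000000000000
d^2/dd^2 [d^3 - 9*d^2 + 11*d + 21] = 6*d - 18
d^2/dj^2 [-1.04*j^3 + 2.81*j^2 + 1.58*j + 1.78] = 5.62 - 6.24*j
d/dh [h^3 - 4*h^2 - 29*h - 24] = 3*h^2 - 8*h - 29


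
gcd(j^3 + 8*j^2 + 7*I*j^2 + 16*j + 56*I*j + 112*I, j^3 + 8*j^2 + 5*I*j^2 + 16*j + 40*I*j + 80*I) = j^2 + 8*j + 16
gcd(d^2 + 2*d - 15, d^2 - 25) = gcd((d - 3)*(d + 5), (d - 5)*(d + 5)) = d + 5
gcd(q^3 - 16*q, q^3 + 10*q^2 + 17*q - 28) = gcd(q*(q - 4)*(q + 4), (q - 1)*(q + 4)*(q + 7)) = q + 4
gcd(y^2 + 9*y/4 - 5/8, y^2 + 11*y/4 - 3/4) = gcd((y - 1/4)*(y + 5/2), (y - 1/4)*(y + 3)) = y - 1/4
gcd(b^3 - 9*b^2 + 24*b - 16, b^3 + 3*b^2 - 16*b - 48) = b - 4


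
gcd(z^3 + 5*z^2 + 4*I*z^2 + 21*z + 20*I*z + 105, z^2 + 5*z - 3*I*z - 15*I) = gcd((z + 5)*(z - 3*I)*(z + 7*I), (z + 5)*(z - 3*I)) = z^2 + z*(5 - 3*I) - 15*I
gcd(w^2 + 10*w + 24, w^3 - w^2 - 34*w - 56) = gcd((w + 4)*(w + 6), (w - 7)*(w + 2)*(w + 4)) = w + 4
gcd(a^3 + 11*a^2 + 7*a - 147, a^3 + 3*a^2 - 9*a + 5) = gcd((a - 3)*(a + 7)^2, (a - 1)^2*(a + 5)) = 1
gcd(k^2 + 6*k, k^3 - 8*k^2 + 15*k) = k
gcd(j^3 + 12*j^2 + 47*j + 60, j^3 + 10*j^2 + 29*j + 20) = j^2 + 9*j + 20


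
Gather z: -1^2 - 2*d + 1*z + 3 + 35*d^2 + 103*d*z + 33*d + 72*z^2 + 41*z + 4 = 35*d^2 + 31*d + 72*z^2 + z*(103*d + 42) + 6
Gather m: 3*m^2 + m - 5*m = 3*m^2 - 4*m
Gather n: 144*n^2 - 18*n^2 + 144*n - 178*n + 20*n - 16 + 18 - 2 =126*n^2 - 14*n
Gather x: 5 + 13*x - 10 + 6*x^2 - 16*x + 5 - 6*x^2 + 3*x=0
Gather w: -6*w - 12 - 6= -6*w - 18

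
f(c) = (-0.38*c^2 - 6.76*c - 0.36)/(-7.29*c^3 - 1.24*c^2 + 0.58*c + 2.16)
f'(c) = (-0.76*c - 6.76)/(-7.29*c^3 - 1.24*c^2 + 0.58*c + 2.16) + (-0.38*c^2 - 6.76*c - 0.36)*(21.87*c^2 + 2.48*c - 0.58)/(-7.29*c^3 - 1.24*c^2 + 0.58*c + 2.16)^2 = (-2.7702*c^4 - 98.5608*c^3 - 16.476*c^2 - 2.5344*c - 14.3928)/(53.1441*c^6 + 18.0792*c^5 - 6.9188*c^4 - 32.9312*c^3 - 5.0204*c^2 + 2.5056*c + 4.6656)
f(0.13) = -0.57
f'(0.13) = -3.15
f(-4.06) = 0.04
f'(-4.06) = 0.03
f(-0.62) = 1.20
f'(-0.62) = 0.42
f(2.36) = 0.19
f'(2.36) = -0.15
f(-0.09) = 0.12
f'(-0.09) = -3.22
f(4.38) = 0.06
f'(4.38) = -0.02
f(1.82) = 0.31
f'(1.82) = -0.35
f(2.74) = 0.14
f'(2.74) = -0.10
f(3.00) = 0.12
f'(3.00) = -0.07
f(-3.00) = 0.09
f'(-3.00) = 0.07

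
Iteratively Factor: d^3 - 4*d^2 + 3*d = (d - 3)*(d^2 - d) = d*(d - 3)*(d - 1)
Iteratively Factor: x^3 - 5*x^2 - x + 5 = (x - 5)*(x^2 - 1) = (x - 5)*(x - 1)*(x + 1)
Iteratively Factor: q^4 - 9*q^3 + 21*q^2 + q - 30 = (q - 3)*(q^3 - 6*q^2 + 3*q + 10) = (q - 5)*(q - 3)*(q^2 - q - 2) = (q - 5)*(q - 3)*(q + 1)*(q - 2)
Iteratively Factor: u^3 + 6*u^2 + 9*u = (u + 3)*(u^2 + 3*u) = u*(u + 3)*(u + 3)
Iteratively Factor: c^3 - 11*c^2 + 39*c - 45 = (c - 5)*(c^2 - 6*c + 9) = (c - 5)*(c - 3)*(c - 3)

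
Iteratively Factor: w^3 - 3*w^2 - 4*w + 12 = (w + 2)*(w^2 - 5*w + 6) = (w - 2)*(w + 2)*(w - 3)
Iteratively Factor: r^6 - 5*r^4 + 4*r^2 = (r - 2)*(r^5 + 2*r^4 - r^3 - 2*r^2) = r*(r - 2)*(r^4 + 2*r^3 - r^2 - 2*r) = r*(r - 2)*(r - 1)*(r^3 + 3*r^2 + 2*r) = r^2*(r - 2)*(r - 1)*(r^2 + 3*r + 2) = r^2*(r - 2)*(r - 1)*(r + 2)*(r + 1)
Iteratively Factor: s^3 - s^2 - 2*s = (s - 2)*(s^2 + s) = s*(s - 2)*(s + 1)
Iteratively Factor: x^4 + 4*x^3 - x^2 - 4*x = (x - 1)*(x^3 + 5*x^2 + 4*x) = x*(x - 1)*(x^2 + 5*x + 4) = x*(x - 1)*(x + 1)*(x + 4)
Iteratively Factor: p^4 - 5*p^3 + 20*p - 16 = (p - 4)*(p^3 - p^2 - 4*p + 4) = (p - 4)*(p + 2)*(p^2 - 3*p + 2) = (p - 4)*(p - 2)*(p + 2)*(p - 1)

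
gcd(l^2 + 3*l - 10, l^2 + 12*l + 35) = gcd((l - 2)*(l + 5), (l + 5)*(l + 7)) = l + 5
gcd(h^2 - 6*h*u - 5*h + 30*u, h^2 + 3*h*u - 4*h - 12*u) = 1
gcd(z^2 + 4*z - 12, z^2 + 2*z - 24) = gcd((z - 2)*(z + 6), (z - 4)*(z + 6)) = z + 6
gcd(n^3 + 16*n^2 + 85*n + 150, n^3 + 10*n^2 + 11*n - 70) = n + 5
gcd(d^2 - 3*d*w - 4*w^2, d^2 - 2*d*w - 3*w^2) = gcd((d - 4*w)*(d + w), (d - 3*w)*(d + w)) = d + w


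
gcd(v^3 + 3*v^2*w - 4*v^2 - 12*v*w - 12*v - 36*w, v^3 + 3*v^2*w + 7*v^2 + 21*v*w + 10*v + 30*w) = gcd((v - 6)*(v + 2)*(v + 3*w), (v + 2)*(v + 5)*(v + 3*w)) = v^2 + 3*v*w + 2*v + 6*w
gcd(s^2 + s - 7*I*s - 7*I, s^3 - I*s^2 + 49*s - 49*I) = s - 7*I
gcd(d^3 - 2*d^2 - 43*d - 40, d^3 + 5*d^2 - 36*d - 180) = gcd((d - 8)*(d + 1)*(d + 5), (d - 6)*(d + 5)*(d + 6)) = d + 5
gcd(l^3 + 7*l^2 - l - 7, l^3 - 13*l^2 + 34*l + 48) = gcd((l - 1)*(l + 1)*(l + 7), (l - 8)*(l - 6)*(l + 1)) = l + 1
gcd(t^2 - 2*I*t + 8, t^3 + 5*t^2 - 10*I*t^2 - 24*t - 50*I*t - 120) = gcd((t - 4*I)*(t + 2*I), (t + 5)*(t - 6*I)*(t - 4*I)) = t - 4*I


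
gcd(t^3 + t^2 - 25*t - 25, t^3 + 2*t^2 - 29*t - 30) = t^2 - 4*t - 5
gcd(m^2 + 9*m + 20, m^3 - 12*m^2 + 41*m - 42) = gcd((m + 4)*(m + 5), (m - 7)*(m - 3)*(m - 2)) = 1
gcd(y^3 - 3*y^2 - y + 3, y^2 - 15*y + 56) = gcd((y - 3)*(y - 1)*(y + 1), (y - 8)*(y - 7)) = 1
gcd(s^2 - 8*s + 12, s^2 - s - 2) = s - 2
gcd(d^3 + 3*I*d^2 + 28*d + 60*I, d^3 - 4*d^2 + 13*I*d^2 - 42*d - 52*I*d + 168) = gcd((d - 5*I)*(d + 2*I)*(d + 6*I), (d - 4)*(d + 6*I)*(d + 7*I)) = d + 6*I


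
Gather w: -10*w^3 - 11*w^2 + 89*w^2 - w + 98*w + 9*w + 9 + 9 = -10*w^3 + 78*w^2 + 106*w + 18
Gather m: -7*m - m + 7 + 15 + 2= 24 - 8*m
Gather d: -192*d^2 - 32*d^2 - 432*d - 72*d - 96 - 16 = -224*d^2 - 504*d - 112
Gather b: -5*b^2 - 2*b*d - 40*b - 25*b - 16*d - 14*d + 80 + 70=-5*b^2 + b*(-2*d - 65) - 30*d + 150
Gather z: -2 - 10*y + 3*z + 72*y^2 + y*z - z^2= 72*y^2 - 10*y - z^2 + z*(y + 3) - 2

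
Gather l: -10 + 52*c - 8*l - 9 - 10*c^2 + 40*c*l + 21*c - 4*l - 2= -10*c^2 + 73*c + l*(40*c - 12) - 21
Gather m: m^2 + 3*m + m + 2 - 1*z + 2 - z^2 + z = m^2 + 4*m - z^2 + 4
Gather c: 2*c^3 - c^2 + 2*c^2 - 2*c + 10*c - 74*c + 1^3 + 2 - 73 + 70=2*c^3 + c^2 - 66*c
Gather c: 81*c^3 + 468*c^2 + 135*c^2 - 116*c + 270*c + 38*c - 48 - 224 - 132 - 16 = 81*c^3 + 603*c^2 + 192*c - 420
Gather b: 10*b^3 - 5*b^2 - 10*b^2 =10*b^3 - 15*b^2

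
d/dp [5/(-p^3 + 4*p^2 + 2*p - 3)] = 5*(3*p^2 - 8*p - 2)/(p^3 - 4*p^2 - 2*p + 3)^2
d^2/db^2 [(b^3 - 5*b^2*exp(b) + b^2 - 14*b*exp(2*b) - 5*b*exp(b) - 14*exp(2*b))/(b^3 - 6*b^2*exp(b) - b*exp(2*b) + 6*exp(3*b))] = (b^8*exp(b) - 46*b^7*exp(2*b) - b^7*exp(b) + 186*b^6*exp(3*b) + 46*b^6*exp(2*b) - 2*b^6*exp(b) + 2*b^6 - 208*b^5*exp(4*b) - 186*b^5*exp(3*b) + 78*b^5*exp(2*b) - 30*b^5*exp(b) + 385*b^4*exp(5*b) + 208*b^4*exp(4*b) - 402*b^4*exp(3*b) + 18*b^4*exp(2*b) - 2610*b^3*exp(6*b) - 385*b^3*exp(5*b) + 482*b^3*exp(4*b) + 878*b^3*exp(3*b) - 804*b^2*exp(7*b) + 2610*b^2*exp(6*b) + 108*b^2*exp(5*b) - 2364*b^2*exp(4*b) - 504*b*exp(8*b) + 804*b*exp(7*b) + 2808*b*exp(6*b) - 1080*b*exp(5*b) + 504*exp(8*b) + 528*exp(7*b) - 1024*exp(6*b))/(b^9 - 18*b^8*exp(b) + 105*b^7*exp(2*b) - 162*b^6*exp(3*b) - 321*b^5*exp(4*b) + 594*b^4*exp(5*b) + 323*b^3*exp(6*b) - 630*b^2*exp(7*b) - 108*b*exp(8*b) + 216*exp(9*b))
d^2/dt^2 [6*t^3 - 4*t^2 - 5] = 36*t - 8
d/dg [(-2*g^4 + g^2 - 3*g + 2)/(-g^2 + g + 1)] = (4*g^5 - 6*g^4 - 8*g^3 - 2*g^2 + 6*g - 5)/(g^4 - 2*g^3 - g^2 + 2*g + 1)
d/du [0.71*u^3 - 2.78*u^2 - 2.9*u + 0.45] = 2.13*u^2 - 5.56*u - 2.9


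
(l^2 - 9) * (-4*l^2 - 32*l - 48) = -4*l^4 - 32*l^3 - 12*l^2 + 288*l + 432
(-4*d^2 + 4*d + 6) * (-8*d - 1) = 32*d^3 - 28*d^2 - 52*d - 6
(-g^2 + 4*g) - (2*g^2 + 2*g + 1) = -3*g^2 + 2*g - 1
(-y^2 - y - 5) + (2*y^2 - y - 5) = y^2 - 2*y - 10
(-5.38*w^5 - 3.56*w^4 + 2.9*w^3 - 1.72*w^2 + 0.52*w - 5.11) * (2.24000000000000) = -12.0512*w^5 - 7.9744*w^4 + 6.496*w^3 - 3.8528*w^2 + 1.1648*w - 11.4464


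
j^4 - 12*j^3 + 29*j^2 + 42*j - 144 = (j - 8)*(j - 3)^2*(j + 2)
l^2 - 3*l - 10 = (l - 5)*(l + 2)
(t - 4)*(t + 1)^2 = t^3 - 2*t^2 - 7*t - 4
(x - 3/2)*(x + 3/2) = x^2 - 9/4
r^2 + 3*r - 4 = (r - 1)*(r + 4)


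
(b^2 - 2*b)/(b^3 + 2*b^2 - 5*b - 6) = b/(b^2 + 4*b + 3)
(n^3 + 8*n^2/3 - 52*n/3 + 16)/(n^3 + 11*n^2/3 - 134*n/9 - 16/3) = 3*(3*n^2 - 10*n + 8)/(9*n^2 - 21*n - 8)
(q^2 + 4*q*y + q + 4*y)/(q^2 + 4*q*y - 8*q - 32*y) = (q + 1)/(q - 8)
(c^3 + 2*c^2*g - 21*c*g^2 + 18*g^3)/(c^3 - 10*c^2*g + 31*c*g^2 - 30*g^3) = (c^2 + 5*c*g - 6*g^2)/(c^2 - 7*c*g + 10*g^2)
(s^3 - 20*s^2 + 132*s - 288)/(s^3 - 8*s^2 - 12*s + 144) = (s - 8)/(s + 4)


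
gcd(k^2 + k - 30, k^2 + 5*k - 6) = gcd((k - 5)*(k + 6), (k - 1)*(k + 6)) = k + 6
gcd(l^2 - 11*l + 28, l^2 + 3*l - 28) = l - 4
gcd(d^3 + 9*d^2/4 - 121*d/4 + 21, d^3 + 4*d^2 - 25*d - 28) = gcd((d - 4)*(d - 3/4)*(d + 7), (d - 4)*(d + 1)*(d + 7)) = d^2 + 3*d - 28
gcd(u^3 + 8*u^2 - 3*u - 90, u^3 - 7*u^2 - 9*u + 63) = u - 3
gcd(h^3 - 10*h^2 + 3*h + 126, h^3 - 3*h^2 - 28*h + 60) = h - 6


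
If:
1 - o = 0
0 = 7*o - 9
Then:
No Solution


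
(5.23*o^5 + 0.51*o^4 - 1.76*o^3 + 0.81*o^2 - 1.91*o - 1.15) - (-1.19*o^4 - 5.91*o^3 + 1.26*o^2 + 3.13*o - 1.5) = 5.23*o^5 + 1.7*o^4 + 4.15*o^3 - 0.45*o^2 - 5.04*o + 0.35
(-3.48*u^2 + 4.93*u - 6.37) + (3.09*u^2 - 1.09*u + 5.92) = -0.39*u^2 + 3.84*u - 0.45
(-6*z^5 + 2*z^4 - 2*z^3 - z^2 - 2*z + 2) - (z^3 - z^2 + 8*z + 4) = -6*z^5 + 2*z^4 - 3*z^3 - 10*z - 2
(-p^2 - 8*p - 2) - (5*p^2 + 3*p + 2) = -6*p^2 - 11*p - 4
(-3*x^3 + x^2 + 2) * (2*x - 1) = -6*x^4 + 5*x^3 - x^2 + 4*x - 2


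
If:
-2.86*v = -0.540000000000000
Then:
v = 0.19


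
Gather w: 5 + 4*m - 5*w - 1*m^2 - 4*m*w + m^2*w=-m^2 + 4*m + w*(m^2 - 4*m - 5) + 5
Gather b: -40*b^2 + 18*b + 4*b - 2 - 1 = -40*b^2 + 22*b - 3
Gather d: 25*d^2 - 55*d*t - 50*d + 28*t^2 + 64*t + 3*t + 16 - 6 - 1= 25*d^2 + d*(-55*t - 50) + 28*t^2 + 67*t + 9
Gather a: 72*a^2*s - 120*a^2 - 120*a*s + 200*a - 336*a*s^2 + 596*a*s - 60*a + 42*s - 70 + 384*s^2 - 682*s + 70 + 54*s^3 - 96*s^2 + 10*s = a^2*(72*s - 120) + a*(-336*s^2 + 476*s + 140) + 54*s^3 + 288*s^2 - 630*s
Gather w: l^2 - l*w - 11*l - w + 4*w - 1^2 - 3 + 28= l^2 - 11*l + w*(3 - l) + 24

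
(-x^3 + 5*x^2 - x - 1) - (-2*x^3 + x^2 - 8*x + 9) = x^3 + 4*x^2 + 7*x - 10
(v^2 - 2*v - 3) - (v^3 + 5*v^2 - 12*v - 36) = -v^3 - 4*v^2 + 10*v + 33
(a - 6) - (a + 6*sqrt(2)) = -6*sqrt(2) - 6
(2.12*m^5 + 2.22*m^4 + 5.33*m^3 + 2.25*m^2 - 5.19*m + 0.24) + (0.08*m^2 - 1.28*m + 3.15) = 2.12*m^5 + 2.22*m^4 + 5.33*m^3 + 2.33*m^2 - 6.47*m + 3.39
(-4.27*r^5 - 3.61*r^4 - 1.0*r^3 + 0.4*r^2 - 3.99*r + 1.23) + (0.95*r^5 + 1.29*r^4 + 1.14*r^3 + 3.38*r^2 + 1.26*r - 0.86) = -3.32*r^5 - 2.32*r^4 + 0.14*r^3 + 3.78*r^2 - 2.73*r + 0.37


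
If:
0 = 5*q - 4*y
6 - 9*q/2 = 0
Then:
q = 4/3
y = 5/3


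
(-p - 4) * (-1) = p + 4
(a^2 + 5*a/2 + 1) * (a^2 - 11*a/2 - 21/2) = a^4 - 3*a^3 - 93*a^2/4 - 127*a/4 - 21/2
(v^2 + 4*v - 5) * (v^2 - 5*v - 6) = v^4 - v^3 - 31*v^2 + v + 30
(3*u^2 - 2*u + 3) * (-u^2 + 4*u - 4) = -3*u^4 + 14*u^3 - 23*u^2 + 20*u - 12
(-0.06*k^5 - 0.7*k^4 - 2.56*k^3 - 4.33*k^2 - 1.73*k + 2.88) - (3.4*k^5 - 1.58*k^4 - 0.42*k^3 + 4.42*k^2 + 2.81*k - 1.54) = -3.46*k^5 + 0.88*k^4 - 2.14*k^3 - 8.75*k^2 - 4.54*k + 4.42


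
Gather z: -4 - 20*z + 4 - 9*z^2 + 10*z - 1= -9*z^2 - 10*z - 1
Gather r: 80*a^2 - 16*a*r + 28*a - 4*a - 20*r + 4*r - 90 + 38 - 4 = 80*a^2 + 24*a + r*(-16*a - 16) - 56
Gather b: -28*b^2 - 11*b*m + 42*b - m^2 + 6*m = -28*b^2 + b*(42 - 11*m) - m^2 + 6*m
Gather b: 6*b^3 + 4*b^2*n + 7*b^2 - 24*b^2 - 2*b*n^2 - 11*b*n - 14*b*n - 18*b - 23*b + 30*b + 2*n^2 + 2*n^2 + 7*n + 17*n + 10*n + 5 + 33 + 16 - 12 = 6*b^3 + b^2*(4*n - 17) + b*(-2*n^2 - 25*n - 11) + 4*n^2 + 34*n + 42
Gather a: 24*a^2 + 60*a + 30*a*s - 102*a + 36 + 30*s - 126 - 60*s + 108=24*a^2 + a*(30*s - 42) - 30*s + 18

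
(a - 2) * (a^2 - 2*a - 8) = a^3 - 4*a^2 - 4*a + 16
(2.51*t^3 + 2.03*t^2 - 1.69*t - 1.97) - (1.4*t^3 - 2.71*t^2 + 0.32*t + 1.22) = 1.11*t^3 + 4.74*t^2 - 2.01*t - 3.19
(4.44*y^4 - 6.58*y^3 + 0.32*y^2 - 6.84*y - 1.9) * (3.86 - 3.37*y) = -14.9628*y^5 + 39.313*y^4 - 26.4772*y^3 + 24.286*y^2 - 19.9994*y - 7.334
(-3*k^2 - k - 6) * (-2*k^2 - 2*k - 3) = 6*k^4 + 8*k^3 + 23*k^2 + 15*k + 18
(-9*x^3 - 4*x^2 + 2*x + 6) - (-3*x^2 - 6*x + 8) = -9*x^3 - x^2 + 8*x - 2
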